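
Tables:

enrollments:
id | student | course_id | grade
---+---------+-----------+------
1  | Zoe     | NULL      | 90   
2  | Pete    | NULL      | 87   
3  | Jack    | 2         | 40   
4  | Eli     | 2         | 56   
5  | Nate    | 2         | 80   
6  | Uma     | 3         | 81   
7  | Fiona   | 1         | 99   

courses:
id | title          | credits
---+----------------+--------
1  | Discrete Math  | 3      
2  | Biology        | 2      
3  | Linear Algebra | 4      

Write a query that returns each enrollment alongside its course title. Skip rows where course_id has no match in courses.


INNER JOIN keeps only enrollments rows whose course_id matches an id in courses. Walk through each enrollment:
  - enrollment 1 (Zoe): course_id=NULL, no match -> dropped
  - enrollment 2 (Pete): course_id=NULL, no match -> dropped
  - enrollment 3 (Jack): course_id=2 -> matches Biology
  - enrollment 4 (Eli): course_id=2 -> matches Biology
  - enrollment 5 (Nate): course_id=2 -> matches Biology
  - enrollment 6 (Uma): course_id=3 -> matches Linear Algebra
  - enrollment 7 (Fiona): course_id=1 -> matches Discrete Math
So 2 of 7 rows are dropped.

SQL:
SELECT a.student, b.title AS course
FROM enrollments a
INNER JOIN courses b ON a.course_id = b.id

Result:
student | course        
--------+---------------
Jack    | Biology       
Eli     | Biology       
Nate    | Biology       
Uma     | Linear Algebra
Fiona   | Discrete Math 


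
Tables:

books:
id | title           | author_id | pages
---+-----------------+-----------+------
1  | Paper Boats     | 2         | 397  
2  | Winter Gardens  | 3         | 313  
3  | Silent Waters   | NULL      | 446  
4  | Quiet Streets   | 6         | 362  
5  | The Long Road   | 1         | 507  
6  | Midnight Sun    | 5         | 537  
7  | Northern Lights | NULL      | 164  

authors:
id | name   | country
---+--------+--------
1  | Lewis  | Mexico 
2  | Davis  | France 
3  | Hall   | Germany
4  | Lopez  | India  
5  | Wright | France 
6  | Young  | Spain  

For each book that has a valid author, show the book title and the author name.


INNER JOIN keeps only books rows whose author_id matches an id in authors. Walk through each book:
  - book 1 (Paper Boats): author_id=2 -> matches Davis
  - book 2 (Winter Gardens): author_id=3 -> matches Hall
  - book 3 (Silent Waters): author_id=NULL, no match -> dropped
  - book 4 (Quiet Streets): author_id=6 -> matches Young
  - book 5 (The Long Road): author_id=1 -> matches Lewis
  - book 6 (Midnight Sun): author_id=5 -> matches Wright
  - book 7 (Northern Lights): author_id=NULL, no match -> dropped
So 2 of 7 rows are dropped.

SQL:
SELECT a.title, b.name AS author
FROM books a
INNER JOIN authors b ON a.author_id = b.id

Result:
title          | author
---------------+-------
Paper Boats    | Davis 
Winter Gardens | Hall  
Quiet Streets  | Young 
The Long Road  | Lewis 
Midnight Sun   | Wright


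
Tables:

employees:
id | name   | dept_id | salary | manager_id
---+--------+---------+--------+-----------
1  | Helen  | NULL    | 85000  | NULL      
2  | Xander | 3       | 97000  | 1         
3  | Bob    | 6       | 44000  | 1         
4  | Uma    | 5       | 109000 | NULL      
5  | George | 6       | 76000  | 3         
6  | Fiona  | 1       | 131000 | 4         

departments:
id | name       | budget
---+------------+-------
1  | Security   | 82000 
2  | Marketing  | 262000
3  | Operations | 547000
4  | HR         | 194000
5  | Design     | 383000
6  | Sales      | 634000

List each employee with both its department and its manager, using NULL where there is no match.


Two LEFT JOINs from the same base table employees: one to departments via dept_id, one to employees itself via manager_id. Both are LEFT so every employee is preserved.
Match against departments:
  - employee 1 (Helen): dept_id=NULL, no match -> kept with NULL
  - employee 2 (Xander): dept_id=3 -> matches Operations
  - employee 3 (Bob): dept_id=6 -> matches Sales
  - employee 4 (Uma): dept_id=5 -> matches Design
  - employee 5 (George): dept_id=6 -> matches Sales
  - employee 6 (Fiona): dept_id=1 -> matches Security
Match against employees (self):
  - employee 1 (Helen): manager_id=NULL -> NULL
  - employee 2 (Xander): manager_id=1 -> Helen
  - employee 3 (Bob): manager_id=1 -> Helen
  - employee 4 (Uma): manager_id=NULL -> NULL
  - employee 5 (George): manager_id=3 -> Bob
  - employee 6 (Fiona): manager_id=4 -> Uma

SQL:
SELECT a.name, b.name AS department, c.name AS manager
FROM employees a
LEFT JOIN departments b ON a.dept_id = b.id
LEFT JOIN employees c ON a.manager_id = c.id

Result:
name   | department | manager
-------+------------+--------
Helen  | NULL       | NULL   
Xander | Operations | Helen  
Bob    | Sales      | Helen  
Uma    | Design     | NULL   
George | Sales      | Bob    
Fiona  | Security   | Uma    


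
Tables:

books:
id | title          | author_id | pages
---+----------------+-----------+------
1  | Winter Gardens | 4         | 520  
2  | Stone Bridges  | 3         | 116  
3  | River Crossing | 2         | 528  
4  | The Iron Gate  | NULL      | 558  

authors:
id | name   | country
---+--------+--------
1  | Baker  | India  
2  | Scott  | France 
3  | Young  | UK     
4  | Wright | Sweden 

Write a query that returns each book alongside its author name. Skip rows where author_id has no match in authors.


INNER JOIN keeps only books rows whose author_id matches an id in authors. Walk through each book:
  - book 1 (Winter Gardens): author_id=4 -> matches Wright
  - book 2 (Stone Bridges): author_id=3 -> matches Young
  - book 3 (River Crossing): author_id=2 -> matches Scott
  - book 4 (The Iron Gate): author_id=NULL, no match -> dropped
So 1 of 4 rows is dropped.

SQL:
SELECT a.title, b.name AS author
FROM books a
INNER JOIN authors b ON a.author_id = b.id

Result:
title          | author
---------------+-------
Winter Gardens | Wright
Stone Bridges  | Young 
River Crossing | Scott 


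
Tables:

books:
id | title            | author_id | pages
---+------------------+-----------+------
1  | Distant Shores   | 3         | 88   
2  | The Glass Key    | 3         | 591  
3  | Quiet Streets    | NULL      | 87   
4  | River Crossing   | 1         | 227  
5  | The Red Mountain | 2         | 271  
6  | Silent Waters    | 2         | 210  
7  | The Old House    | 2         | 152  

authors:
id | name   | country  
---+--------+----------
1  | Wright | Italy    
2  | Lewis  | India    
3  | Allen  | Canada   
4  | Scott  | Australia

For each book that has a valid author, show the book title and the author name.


INNER JOIN keeps only books rows whose author_id matches an id in authors. Walk through each book:
  - book 1 (Distant Shores): author_id=3 -> matches Allen
  - book 2 (The Glass Key): author_id=3 -> matches Allen
  - book 3 (Quiet Streets): author_id=NULL, no match -> dropped
  - book 4 (River Crossing): author_id=1 -> matches Wright
  - book 5 (The Red Mountain): author_id=2 -> matches Lewis
  - book 6 (Silent Waters): author_id=2 -> matches Lewis
  - book 7 (The Old House): author_id=2 -> matches Lewis
So 1 of 7 rows is dropped.

SQL:
SELECT a.title, b.name AS author
FROM books a
INNER JOIN authors b ON a.author_id = b.id

Result:
title            | author
-----------------+-------
Distant Shores   | Allen 
The Glass Key    | Allen 
River Crossing   | Wright
The Red Mountain | Lewis 
Silent Waters    | Lewis 
The Old House    | Lewis 


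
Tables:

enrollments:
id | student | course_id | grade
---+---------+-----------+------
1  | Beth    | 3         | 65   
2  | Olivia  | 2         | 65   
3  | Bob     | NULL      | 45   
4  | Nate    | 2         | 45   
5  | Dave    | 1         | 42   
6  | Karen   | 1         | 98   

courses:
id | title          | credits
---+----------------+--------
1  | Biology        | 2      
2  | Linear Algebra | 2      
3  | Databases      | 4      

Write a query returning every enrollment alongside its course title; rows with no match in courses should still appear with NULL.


LEFT JOIN keeps every row from enrollments (the left table); where course_id has no match in courses, the course columns become NULL. Walk through each enrollment:
  - enrollment 1 (Beth): course_id=3 -> matches Databases
  - enrollment 2 (Olivia): course_id=2 -> matches Linear Algebra
  - enrollment 3 (Bob): course_id=NULL, no match -> kept with NULL
  - enrollment 4 (Nate): course_id=2 -> matches Linear Algebra
  - enrollment 5 (Dave): course_id=1 -> matches Biology
  - enrollment 6 (Karen): course_id=1 -> matches Biology
All 6 rows appear; 1 has NULL course.

SQL:
SELECT a.student, b.title AS course
FROM enrollments a
LEFT JOIN courses b ON a.course_id = b.id

Result:
student | course        
--------+---------------
Beth    | Databases     
Olivia  | Linear Algebra
Bob     | NULL          
Nate    | Linear Algebra
Dave    | Biology       
Karen   | Biology       


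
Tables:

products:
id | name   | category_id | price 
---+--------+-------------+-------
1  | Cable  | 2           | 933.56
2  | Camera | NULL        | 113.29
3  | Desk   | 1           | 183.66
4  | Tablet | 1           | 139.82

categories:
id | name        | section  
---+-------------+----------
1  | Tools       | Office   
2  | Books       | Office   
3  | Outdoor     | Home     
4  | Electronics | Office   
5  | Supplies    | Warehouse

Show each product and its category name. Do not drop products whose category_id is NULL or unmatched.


LEFT JOIN keeps every row from products (the left table); where category_id has no match in categories, the category columns become NULL. Walk through each product:
  - product 1 (Cable): category_id=2 -> matches Books
  - product 2 (Camera): category_id=NULL, no match -> kept with NULL
  - product 3 (Desk): category_id=1 -> matches Tools
  - product 4 (Tablet): category_id=1 -> matches Tools
All 4 rows appear; 1 has NULL category.

SQL:
SELECT a.name, b.name AS category
FROM products a
LEFT JOIN categories b ON a.category_id = b.id

Result:
name   | category
-------+---------
Cable  | Books   
Camera | NULL    
Desk   | Tools   
Tablet | Tools   


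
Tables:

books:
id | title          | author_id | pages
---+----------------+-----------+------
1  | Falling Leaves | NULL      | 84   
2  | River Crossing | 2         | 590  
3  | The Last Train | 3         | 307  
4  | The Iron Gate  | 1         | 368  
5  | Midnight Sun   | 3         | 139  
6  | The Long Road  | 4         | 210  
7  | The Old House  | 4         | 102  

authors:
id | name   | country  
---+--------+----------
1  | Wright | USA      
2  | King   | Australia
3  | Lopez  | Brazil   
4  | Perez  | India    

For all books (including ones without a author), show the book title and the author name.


LEFT JOIN keeps every row from books (the left table); where author_id has no match in authors, the author columns become NULL. Walk through each book:
  - book 1 (Falling Leaves): author_id=NULL, no match -> kept with NULL
  - book 2 (River Crossing): author_id=2 -> matches King
  - book 3 (The Last Train): author_id=3 -> matches Lopez
  - book 4 (The Iron Gate): author_id=1 -> matches Wright
  - book 5 (Midnight Sun): author_id=3 -> matches Lopez
  - book 6 (The Long Road): author_id=4 -> matches Perez
  - book 7 (The Old House): author_id=4 -> matches Perez
All 7 rows appear; 1 has NULL author.

SQL:
SELECT a.title, b.name AS author
FROM books a
LEFT JOIN authors b ON a.author_id = b.id

Result:
title          | author
---------------+-------
Falling Leaves | NULL  
River Crossing | King  
The Last Train | Lopez 
The Iron Gate  | Wright
Midnight Sun   | Lopez 
The Long Road  | Perez 
The Old House  | Perez 


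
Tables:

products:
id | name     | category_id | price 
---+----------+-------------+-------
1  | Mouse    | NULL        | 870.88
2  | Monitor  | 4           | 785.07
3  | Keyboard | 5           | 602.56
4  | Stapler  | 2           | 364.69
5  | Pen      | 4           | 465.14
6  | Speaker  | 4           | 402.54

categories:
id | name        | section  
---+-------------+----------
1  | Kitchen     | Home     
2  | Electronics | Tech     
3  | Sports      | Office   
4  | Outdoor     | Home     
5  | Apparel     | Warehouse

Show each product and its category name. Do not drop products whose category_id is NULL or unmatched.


LEFT JOIN keeps every row from products (the left table); where category_id has no match in categories, the category columns become NULL. Walk through each product:
  - product 1 (Mouse): category_id=NULL, no match -> kept with NULL
  - product 2 (Monitor): category_id=4 -> matches Outdoor
  - product 3 (Keyboard): category_id=5 -> matches Apparel
  - product 4 (Stapler): category_id=2 -> matches Electronics
  - product 5 (Pen): category_id=4 -> matches Outdoor
  - product 6 (Speaker): category_id=4 -> matches Outdoor
All 6 rows appear; 1 has NULL category.

SQL:
SELECT a.name, b.name AS category
FROM products a
LEFT JOIN categories b ON a.category_id = b.id

Result:
name     | category   
---------+------------
Mouse    | NULL       
Monitor  | Outdoor    
Keyboard | Apparel    
Stapler  | Electronics
Pen      | Outdoor    
Speaker  | Outdoor    


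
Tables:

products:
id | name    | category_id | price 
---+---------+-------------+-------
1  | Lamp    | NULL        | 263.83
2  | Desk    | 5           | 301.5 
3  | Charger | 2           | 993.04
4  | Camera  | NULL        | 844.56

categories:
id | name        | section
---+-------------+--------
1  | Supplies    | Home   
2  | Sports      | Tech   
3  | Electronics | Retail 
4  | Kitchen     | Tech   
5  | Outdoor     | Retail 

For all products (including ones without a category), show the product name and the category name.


LEFT JOIN keeps every row from products (the left table); where category_id has no match in categories, the category columns become NULL. Walk through each product:
  - product 1 (Lamp): category_id=NULL, no match -> kept with NULL
  - product 2 (Desk): category_id=5 -> matches Outdoor
  - product 3 (Charger): category_id=2 -> matches Sports
  - product 4 (Camera): category_id=NULL, no match -> kept with NULL
All 4 rows appear; 2 have NULL category.

SQL:
SELECT a.name, b.name AS category
FROM products a
LEFT JOIN categories b ON a.category_id = b.id

Result:
name    | category
--------+---------
Lamp    | NULL    
Desk    | Outdoor 
Charger | Sports  
Camera  | NULL    


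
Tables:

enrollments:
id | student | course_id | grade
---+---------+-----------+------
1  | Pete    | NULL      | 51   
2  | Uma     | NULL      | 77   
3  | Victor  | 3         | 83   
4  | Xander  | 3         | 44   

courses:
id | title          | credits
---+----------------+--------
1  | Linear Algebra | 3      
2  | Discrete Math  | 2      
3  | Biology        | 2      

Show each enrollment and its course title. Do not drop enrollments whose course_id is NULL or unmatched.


LEFT JOIN keeps every row from enrollments (the left table); where course_id has no match in courses, the course columns become NULL. Walk through each enrollment:
  - enrollment 1 (Pete): course_id=NULL, no match -> kept with NULL
  - enrollment 2 (Uma): course_id=NULL, no match -> kept with NULL
  - enrollment 3 (Victor): course_id=3 -> matches Biology
  - enrollment 4 (Xander): course_id=3 -> matches Biology
All 4 rows appear; 2 have NULL course.

SQL:
SELECT a.student, b.title AS course
FROM enrollments a
LEFT JOIN courses b ON a.course_id = b.id

Result:
student | course 
--------+--------
Pete    | NULL   
Uma     | NULL   
Victor  | Biology
Xander  | Biology


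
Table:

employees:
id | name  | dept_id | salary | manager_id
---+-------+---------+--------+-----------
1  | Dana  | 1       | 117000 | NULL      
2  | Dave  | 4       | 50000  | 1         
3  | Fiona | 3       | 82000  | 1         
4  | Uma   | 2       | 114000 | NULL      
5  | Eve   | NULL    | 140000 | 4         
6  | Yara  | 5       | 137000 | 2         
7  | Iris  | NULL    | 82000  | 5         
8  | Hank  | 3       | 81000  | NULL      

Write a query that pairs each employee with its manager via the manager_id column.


This is a self-join: employees is joined to a second copy of itself, matching each row's manager_id to another row's id. Use LEFT JOIN so rows with manager_id=NULL are kept.
  - employee 1 (Dana): manager_id=NULL -> NULL
  - employee 2 (Dave): manager_id=1 -> Dana
  - employee 3 (Fiona): manager_id=1 -> Dana
  - employee 4 (Uma): manager_id=NULL -> NULL
  - employee 5 (Eve): manager_id=4 -> Uma
  - employee 6 (Yara): manager_id=2 -> Dave
  - employee 7 (Iris): manager_id=5 -> Eve
  - employee 8 (Hank): manager_id=NULL -> NULL

SQL:
SELECT a.name AS item, b.name AS manager
FROM employees a
LEFT JOIN employees b ON a.manager_id = b.id

Result:
item  | manager
------+--------
Dana  | NULL   
Dave  | Dana   
Fiona | Dana   
Uma   | NULL   
Eve   | Uma    
Yara  | Dave   
Iris  | Eve    
Hank  | NULL   


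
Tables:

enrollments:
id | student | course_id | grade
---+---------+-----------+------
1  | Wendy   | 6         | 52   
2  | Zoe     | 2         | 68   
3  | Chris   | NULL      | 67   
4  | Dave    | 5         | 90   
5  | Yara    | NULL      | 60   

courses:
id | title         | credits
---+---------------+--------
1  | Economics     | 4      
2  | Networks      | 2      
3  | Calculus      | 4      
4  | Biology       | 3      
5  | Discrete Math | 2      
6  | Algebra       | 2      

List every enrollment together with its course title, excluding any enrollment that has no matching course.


INNER JOIN keeps only enrollments rows whose course_id matches an id in courses. Walk through each enrollment:
  - enrollment 1 (Wendy): course_id=6 -> matches Algebra
  - enrollment 2 (Zoe): course_id=2 -> matches Networks
  - enrollment 3 (Chris): course_id=NULL, no match -> dropped
  - enrollment 4 (Dave): course_id=5 -> matches Discrete Math
  - enrollment 5 (Yara): course_id=NULL, no match -> dropped
So 2 of 5 rows are dropped.

SQL:
SELECT a.student, b.title AS course
FROM enrollments a
INNER JOIN courses b ON a.course_id = b.id

Result:
student | course       
--------+--------------
Wendy   | Algebra      
Zoe     | Networks     
Dave    | Discrete Math


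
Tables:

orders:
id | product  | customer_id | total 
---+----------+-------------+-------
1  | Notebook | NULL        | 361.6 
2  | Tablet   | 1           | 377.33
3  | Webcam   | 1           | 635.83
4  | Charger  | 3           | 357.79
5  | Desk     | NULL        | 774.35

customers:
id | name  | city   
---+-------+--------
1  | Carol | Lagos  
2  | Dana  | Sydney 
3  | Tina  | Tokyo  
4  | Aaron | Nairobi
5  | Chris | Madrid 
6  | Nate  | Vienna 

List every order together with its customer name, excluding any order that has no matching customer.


INNER JOIN keeps only orders rows whose customer_id matches an id in customers. Walk through each order:
  - order 1 (Notebook): customer_id=NULL, no match -> dropped
  - order 2 (Tablet): customer_id=1 -> matches Carol
  - order 3 (Webcam): customer_id=1 -> matches Carol
  - order 4 (Charger): customer_id=3 -> matches Tina
  - order 5 (Desk): customer_id=NULL, no match -> dropped
So 2 of 5 rows are dropped.

SQL:
SELECT a.product, b.name AS customer
FROM orders a
INNER JOIN customers b ON a.customer_id = b.id

Result:
product | customer
--------+---------
Tablet  | Carol   
Webcam  | Carol   
Charger | Tina    


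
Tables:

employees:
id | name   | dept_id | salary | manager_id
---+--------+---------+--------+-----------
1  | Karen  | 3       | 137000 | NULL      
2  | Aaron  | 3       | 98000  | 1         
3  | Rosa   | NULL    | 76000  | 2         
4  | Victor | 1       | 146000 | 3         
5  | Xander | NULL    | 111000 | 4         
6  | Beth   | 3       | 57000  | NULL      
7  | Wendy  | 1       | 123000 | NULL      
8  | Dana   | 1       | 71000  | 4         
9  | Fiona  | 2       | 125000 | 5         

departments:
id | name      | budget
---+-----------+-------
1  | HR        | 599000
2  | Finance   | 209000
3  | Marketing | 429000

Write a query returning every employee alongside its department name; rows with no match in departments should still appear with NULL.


LEFT JOIN keeps every row from employees (the left table); where dept_id has no match in departments, the department columns become NULL. Walk through each employee:
  - employee 1 (Karen): dept_id=3 -> matches Marketing
  - employee 2 (Aaron): dept_id=3 -> matches Marketing
  - employee 3 (Rosa): dept_id=NULL, no match -> kept with NULL
  - employee 4 (Victor): dept_id=1 -> matches HR
  - employee 5 (Xander): dept_id=NULL, no match -> kept with NULL
  - employee 6 (Beth): dept_id=3 -> matches Marketing
  - employee 7 (Wendy): dept_id=1 -> matches HR
  - employee 8 (Dana): dept_id=1 -> matches HR
  - employee 9 (Fiona): dept_id=2 -> matches Finance
All 9 rows appear; 2 have NULL department.

SQL:
SELECT a.name, b.name AS department
FROM employees a
LEFT JOIN departments b ON a.dept_id = b.id

Result:
name   | department
-------+-----------
Karen  | Marketing 
Aaron  | Marketing 
Rosa   | NULL      
Victor | HR        
Xander | NULL      
Beth   | Marketing 
Wendy  | HR        
Dana   | HR        
Fiona  | Finance   


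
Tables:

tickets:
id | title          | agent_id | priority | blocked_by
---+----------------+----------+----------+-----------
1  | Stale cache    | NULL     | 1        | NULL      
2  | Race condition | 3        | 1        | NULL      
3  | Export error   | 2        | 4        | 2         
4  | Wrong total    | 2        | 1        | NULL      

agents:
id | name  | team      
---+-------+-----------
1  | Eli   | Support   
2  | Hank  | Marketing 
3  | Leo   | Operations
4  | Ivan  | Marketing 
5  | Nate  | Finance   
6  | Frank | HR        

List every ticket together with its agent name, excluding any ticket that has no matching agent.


INNER JOIN keeps only tickets rows whose agent_id matches an id in agents. Walk through each ticket:
  - ticket 1 (Stale cache): agent_id=NULL, no match -> dropped
  - ticket 2 (Race condition): agent_id=3 -> matches Leo
  - ticket 3 (Export error): agent_id=2 -> matches Hank
  - ticket 4 (Wrong total): agent_id=2 -> matches Hank
So 1 of 4 rows is dropped.

SQL:
SELECT a.title, b.name AS agent
FROM tickets a
INNER JOIN agents b ON a.agent_id = b.id

Result:
title          | agent
---------------+------
Race condition | Leo  
Export error   | Hank 
Wrong total    | Hank 


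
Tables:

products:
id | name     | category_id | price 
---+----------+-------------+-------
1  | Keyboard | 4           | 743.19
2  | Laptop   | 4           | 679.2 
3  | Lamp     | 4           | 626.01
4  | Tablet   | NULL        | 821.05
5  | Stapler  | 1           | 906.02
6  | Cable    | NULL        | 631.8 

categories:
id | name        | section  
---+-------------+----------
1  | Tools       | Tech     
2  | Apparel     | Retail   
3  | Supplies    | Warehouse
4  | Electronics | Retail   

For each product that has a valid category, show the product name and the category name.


INNER JOIN keeps only products rows whose category_id matches an id in categories. Walk through each product:
  - product 1 (Keyboard): category_id=4 -> matches Electronics
  - product 2 (Laptop): category_id=4 -> matches Electronics
  - product 3 (Lamp): category_id=4 -> matches Electronics
  - product 4 (Tablet): category_id=NULL, no match -> dropped
  - product 5 (Stapler): category_id=1 -> matches Tools
  - product 6 (Cable): category_id=NULL, no match -> dropped
So 2 of 6 rows are dropped.

SQL:
SELECT a.name, b.name AS category
FROM products a
INNER JOIN categories b ON a.category_id = b.id

Result:
name     | category   
---------+------------
Keyboard | Electronics
Laptop   | Electronics
Lamp     | Electronics
Stapler  | Tools      


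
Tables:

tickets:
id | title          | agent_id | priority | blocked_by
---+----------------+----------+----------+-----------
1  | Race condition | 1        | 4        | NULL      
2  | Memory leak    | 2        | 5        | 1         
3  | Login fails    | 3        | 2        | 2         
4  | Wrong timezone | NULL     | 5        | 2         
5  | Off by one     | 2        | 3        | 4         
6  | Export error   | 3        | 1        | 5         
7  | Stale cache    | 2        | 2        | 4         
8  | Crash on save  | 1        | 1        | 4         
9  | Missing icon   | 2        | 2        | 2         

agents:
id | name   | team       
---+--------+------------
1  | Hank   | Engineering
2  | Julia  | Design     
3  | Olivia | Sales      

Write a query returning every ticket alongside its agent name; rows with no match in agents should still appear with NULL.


LEFT JOIN keeps every row from tickets (the left table); where agent_id has no match in agents, the agent columns become NULL. Walk through each ticket:
  - ticket 1 (Race condition): agent_id=1 -> matches Hank
  - ticket 2 (Memory leak): agent_id=2 -> matches Julia
  - ticket 3 (Login fails): agent_id=3 -> matches Olivia
  - ticket 4 (Wrong timezone): agent_id=NULL, no match -> kept with NULL
  - ticket 5 (Off by one): agent_id=2 -> matches Julia
  - ticket 6 (Export error): agent_id=3 -> matches Olivia
  - ticket 7 (Stale cache): agent_id=2 -> matches Julia
  - ticket 8 (Crash on save): agent_id=1 -> matches Hank
  - ticket 9 (Missing icon): agent_id=2 -> matches Julia
All 9 rows appear; 1 has NULL agent.

SQL:
SELECT a.title, b.name AS agent
FROM tickets a
LEFT JOIN agents b ON a.agent_id = b.id

Result:
title          | agent 
---------------+-------
Race condition | Hank  
Memory leak    | Julia 
Login fails    | Olivia
Wrong timezone | NULL  
Off by one     | Julia 
Export error   | Olivia
Stale cache    | Julia 
Crash on save  | Hank  
Missing icon   | Julia 


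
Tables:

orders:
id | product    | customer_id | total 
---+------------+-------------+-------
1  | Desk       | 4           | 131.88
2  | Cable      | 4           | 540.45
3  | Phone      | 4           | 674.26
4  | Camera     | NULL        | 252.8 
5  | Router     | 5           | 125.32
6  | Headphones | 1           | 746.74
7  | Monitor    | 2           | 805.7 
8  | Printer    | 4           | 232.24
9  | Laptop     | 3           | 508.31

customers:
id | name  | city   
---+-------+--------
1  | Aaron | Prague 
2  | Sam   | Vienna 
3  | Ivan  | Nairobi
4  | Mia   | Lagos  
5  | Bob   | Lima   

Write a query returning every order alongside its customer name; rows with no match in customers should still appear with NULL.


LEFT JOIN keeps every row from orders (the left table); where customer_id has no match in customers, the customer columns become NULL. Walk through each order:
  - order 1 (Desk): customer_id=4 -> matches Mia
  - order 2 (Cable): customer_id=4 -> matches Mia
  - order 3 (Phone): customer_id=4 -> matches Mia
  - order 4 (Camera): customer_id=NULL, no match -> kept with NULL
  - order 5 (Router): customer_id=5 -> matches Bob
  - order 6 (Headphones): customer_id=1 -> matches Aaron
  - order 7 (Monitor): customer_id=2 -> matches Sam
  - order 8 (Printer): customer_id=4 -> matches Mia
  - order 9 (Laptop): customer_id=3 -> matches Ivan
All 9 rows appear; 1 has NULL customer.

SQL:
SELECT a.product, b.name AS customer
FROM orders a
LEFT JOIN customers b ON a.customer_id = b.id

Result:
product    | customer
-----------+---------
Desk       | Mia     
Cable      | Mia     
Phone      | Mia     
Camera     | NULL    
Router     | Bob     
Headphones | Aaron   
Monitor    | Sam     
Printer    | Mia     
Laptop     | Ivan    


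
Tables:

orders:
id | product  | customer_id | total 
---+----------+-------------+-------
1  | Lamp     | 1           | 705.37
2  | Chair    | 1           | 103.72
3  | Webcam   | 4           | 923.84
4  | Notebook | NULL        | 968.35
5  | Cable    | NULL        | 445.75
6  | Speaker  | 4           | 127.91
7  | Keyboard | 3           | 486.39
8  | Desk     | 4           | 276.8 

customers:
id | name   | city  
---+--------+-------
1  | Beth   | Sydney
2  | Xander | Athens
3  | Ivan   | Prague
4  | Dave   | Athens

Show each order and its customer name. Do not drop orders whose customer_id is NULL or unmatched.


LEFT JOIN keeps every row from orders (the left table); where customer_id has no match in customers, the customer columns become NULL. Walk through each order:
  - order 1 (Lamp): customer_id=1 -> matches Beth
  - order 2 (Chair): customer_id=1 -> matches Beth
  - order 3 (Webcam): customer_id=4 -> matches Dave
  - order 4 (Notebook): customer_id=NULL, no match -> kept with NULL
  - order 5 (Cable): customer_id=NULL, no match -> kept with NULL
  - order 6 (Speaker): customer_id=4 -> matches Dave
  - order 7 (Keyboard): customer_id=3 -> matches Ivan
  - order 8 (Desk): customer_id=4 -> matches Dave
All 8 rows appear; 2 have NULL customer.

SQL:
SELECT a.product, b.name AS customer
FROM orders a
LEFT JOIN customers b ON a.customer_id = b.id

Result:
product  | customer
---------+---------
Lamp     | Beth    
Chair    | Beth    
Webcam   | Dave    
Notebook | NULL    
Cable    | NULL    
Speaker  | Dave    
Keyboard | Ivan    
Desk     | Dave    


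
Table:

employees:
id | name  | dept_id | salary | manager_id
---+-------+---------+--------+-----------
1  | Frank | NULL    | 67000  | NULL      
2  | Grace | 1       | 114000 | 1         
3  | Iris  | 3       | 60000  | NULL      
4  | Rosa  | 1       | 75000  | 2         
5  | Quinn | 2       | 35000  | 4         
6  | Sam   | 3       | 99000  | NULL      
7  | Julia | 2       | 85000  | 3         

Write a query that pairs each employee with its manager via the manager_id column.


This is a self-join: employees is joined to a second copy of itself, matching each row's manager_id to another row's id. Use LEFT JOIN so rows with manager_id=NULL are kept.
  - employee 1 (Frank): manager_id=NULL -> NULL
  - employee 2 (Grace): manager_id=1 -> Frank
  - employee 3 (Iris): manager_id=NULL -> NULL
  - employee 4 (Rosa): manager_id=2 -> Grace
  - employee 5 (Quinn): manager_id=4 -> Rosa
  - employee 6 (Sam): manager_id=NULL -> NULL
  - employee 7 (Julia): manager_id=3 -> Iris

SQL:
SELECT a.name AS item, b.name AS manager
FROM employees a
LEFT JOIN employees b ON a.manager_id = b.id

Result:
item  | manager
------+--------
Frank | NULL   
Grace | Frank  
Iris  | NULL   
Rosa  | Grace  
Quinn | Rosa   
Sam   | NULL   
Julia | Iris   


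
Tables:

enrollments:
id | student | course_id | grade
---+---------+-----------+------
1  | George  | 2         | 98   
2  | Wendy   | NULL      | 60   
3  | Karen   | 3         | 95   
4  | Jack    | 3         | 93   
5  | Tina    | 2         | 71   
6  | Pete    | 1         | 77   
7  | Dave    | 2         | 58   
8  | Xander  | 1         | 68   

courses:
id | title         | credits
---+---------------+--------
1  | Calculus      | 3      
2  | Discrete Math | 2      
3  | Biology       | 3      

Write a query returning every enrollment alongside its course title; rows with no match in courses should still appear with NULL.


LEFT JOIN keeps every row from enrollments (the left table); where course_id has no match in courses, the course columns become NULL. Walk through each enrollment:
  - enrollment 1 (George): course_id=2 -> matches Discrete Math
  - enrollment 2 (Wendy): course_id=NULL, no match -> kept with NULL
  - enrollment 3 (Karen): course_id=3 -> matches Biology
  - enrollment 4 (Jack): course_id=3 -> matches Biology
  - enrollment 5 (Tina): course_id=2 -> matches Discrete Math
  - enrollment 6 (Pete): course_id=1 -> matches Calculus
  - enrollment 7 (Dave): course_id=2 -> matches Discrete Math
  - enrollment 8 (Xander): course_id=1 -> matches Calculus
All 8 rows appear; 1 has NULL course.

SQL:
SELECT a.student, b.title AS course
FROM enrollments a
LEFT JOIN courses b ON a.course_id = b.id

Result:
student | course       
--------+--------------
George  | Discrete Math
Wendy   | NULL         
Karen   | Biology      
Jack    | Biology      
Tina    | Discrete Math
Pete    | Calculus     
Dave    | Discrete Math
Xander  | Calculus     


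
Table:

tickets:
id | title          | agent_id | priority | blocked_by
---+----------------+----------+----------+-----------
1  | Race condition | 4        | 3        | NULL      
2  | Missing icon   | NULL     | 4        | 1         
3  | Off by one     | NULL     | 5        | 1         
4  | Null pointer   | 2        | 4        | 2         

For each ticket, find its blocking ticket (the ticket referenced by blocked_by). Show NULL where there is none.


This is a self-join: tickets is joined to a second copy of itself, matching each row's blocked_by to another row's id. Use LEFT JOIN so rows with blocked_by=NULL are kept.
  - ticket 1 (Race condition): blocked_by=NULL -> NULL
  - ticket 2 (Missing icon): blocked_by=1 -> Race condition
  - ticket 3 (Off by one): blocked_by=1 -> Race condition
  - ticket 4 (Null pointer): blocked_by=2 -> Missing icon

SQL:
SELECT a.title AS item, b.title AS blocked_by
FROM tickets a
LEFT JOIN tickets b ON a.blocked_by = b.id

Result:
item           | blocked_by    
---------------+---------------
Race condition | NULL          
Missing icon   | Race condition
Off by one     | Race condition
Null pointer   | Missing icon  


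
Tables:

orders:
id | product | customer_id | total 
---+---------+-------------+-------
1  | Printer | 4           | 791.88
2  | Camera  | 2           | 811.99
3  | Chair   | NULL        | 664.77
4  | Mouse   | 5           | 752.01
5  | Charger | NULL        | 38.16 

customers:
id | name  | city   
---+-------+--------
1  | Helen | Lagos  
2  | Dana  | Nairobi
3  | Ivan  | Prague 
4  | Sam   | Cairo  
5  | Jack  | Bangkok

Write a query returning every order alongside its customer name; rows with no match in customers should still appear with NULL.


LEFT JOIN keeps every row from orders (the left table); where customer_id has no match in customers, the customer columns become NULL. Walk through each order:
  - order 1 (Printer): customer_id=4 -> matches Sam
  - order 2 (Camera): customer_id=2 -> matches Dana
  - order 3 (Chair): customer_id=NULL, no match -> kept with NULL
  - order 4 (Mouse): customer_id=5 -> matches Jack
  - order 5 (Charger): customer_id=NULL, no match -> kept with NULL
All 5 rows appear; 2 have NULL customer.

SQL:
SELECT a.product, b.name AS customer
FROM orders a
LEFT JOIN customers b ON a.customer_id = b.id

Result:
product | customer
--------+---------
Printer | Sam     
Camera  | Dana    
Chair   | NULL    
Mouse   | Jack    
Charger | NULL    


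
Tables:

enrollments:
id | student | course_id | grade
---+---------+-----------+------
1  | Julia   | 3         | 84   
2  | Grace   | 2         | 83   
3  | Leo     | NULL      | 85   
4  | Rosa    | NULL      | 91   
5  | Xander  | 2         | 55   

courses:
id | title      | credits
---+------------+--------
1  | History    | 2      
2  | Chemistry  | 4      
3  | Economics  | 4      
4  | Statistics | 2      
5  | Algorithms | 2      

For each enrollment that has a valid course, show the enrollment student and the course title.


INNER JOIN keeps only enrollments rows whose course_id matches an id in courses. Walk through each enrollment:
  - enrollment 1 (Julia): course_id=3 -> matches Economics
  - enrollment 2 (Grace): course_id=2 -> matches Chemistry
  - enrollment 3 (Leo): course_id=NULL, no match -> dropped
  - enrollment 4 (Rosa): course_id=NULL, no match -> dropped
  - enrollment 5 (Xander): course_id=2 -> matches Chemistry
So 2 of 5 rows are dropped.

SQL:
SELECT a.student, b.title AS course
FROM enrollments a
INNER JOIN courses b ON a.course_id = b.id

Result:
student | course   
--------+----------
Julia   | Economics
Grace   | Chemistry
Xander  | Chemistry


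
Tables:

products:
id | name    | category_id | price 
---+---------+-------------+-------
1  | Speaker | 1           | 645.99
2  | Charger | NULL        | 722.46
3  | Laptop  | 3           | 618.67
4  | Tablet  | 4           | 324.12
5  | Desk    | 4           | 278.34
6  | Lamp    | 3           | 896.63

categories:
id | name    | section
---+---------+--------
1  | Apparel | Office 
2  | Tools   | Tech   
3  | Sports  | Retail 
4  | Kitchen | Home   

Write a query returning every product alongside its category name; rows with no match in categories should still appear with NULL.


LEFT JOIN keeps every row from products (the left table); where category_id has no match in categories, the category columns become NULL. Walk through each product:
  - product 1 (Speaker): category_id=1 -> matches Apparel
  - product 2 (Charger): category_id=NULL, no match -> kept with NULL
  - product 3 (Laptop): category_id=3 -> matches Sports
  - product 4 (Tablet): category_id=4 -> matches Kitchen
  - product 5 (Desk): category_id=4 -> matches Kitchen
  - product 6 (Lamp): category_id=3 -> matches Sports
All 6 rows appear; 1 has NULL category.

SQL:
SELECT a.name, b.name AS category
FROM products a
LEFT JOIN categories b ON a.category_id = b.id

Result:
name    | category
--------+---------
Speaker | Apparel 
Charger | NULL    
Laptop  | Sports  
Tablet  | Kitchen 
Desk    | Kitchen 
Lamp    | Sports  


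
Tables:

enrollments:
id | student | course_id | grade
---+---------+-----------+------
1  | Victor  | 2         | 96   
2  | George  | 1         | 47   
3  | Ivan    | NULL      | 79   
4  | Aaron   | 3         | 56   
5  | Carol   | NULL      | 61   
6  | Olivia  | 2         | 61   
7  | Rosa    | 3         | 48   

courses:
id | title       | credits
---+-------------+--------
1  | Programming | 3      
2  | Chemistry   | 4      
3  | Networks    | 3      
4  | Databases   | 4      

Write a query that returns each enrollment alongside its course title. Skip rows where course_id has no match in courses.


INNER JOIN keeps only enrollments rows whose course_id matches an id in courses. Walk through each enrollment:
  - enrollment 1 (Victor): course_id=2 -> matches Chemistry
  - enrollment 2 (George): course_id=1 -> matches Programming
  - enrollment 3 (Ivan): course_id=NULL, no match -> dropped
  - enrollment 4 (Aaron): course_id=3 -> matches Networks
  - enrollment 5 (Carol): course_id=NULL, no match -> dropped
  - enrollment 6 (Olivia): course_id=2 -> matches Chemistry
  - enrollment 7 (Rosa): course_id=3 -> matches Networks
So 2 of 7 rows are dropped.

SQL:
SELECT a.student, b.title AS course
FROM enrollments a
INNER JOIN courses b ON a.course_id = b.id

Result:
student | course     
--------+------------
Victor  | Chemistry  
George  | Programming
Aaron   | Networks   
Olivia  | Chemistry  
Rosa    | Networks   


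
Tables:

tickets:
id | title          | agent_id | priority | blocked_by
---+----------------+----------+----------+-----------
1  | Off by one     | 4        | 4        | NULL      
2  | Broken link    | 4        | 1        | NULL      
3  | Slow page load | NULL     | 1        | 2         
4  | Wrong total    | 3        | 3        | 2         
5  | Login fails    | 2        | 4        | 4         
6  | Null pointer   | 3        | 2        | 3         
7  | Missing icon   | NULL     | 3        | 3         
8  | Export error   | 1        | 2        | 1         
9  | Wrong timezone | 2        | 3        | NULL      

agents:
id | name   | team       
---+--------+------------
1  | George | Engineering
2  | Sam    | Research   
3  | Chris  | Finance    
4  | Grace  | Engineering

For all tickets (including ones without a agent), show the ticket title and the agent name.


LEFT JOIN keeps every row from tickets (the left table); where agent_id has no match in agents, the agent columns become NULL. Walk through each ticket:
  - ticket 1 (Off by one): agent_id=4 -> matches Grace
  - ticket 2 (Broken link): agent_id=4 -> matches Grace
  - ticket 3 (Slow page load): agent_id=NULL, no match -> kept with NULL
  - ticket 4 (Wrong total): agent_id=3 -> matches Chris
  - ticket 5 (Login fails): agent_id=2 -> matches Sam
  - ticket 6 (Null pointer): agent_id=3 -> matches Chris
  - ticket 7 (Missing icon): agent_id=NULL, no match -> kept with NULL
  - ticket 8 (Export error): agent_id=1 -> matches George
  - ticket 9 (Wrong timezone): agent_id=2 -> matches Sam
All 9 rows appear; 2 have NULL agent.

SQL:
SELECT a.title, b.name AS agent
FROM tickets a
LEFT JOIN agents b ON a.agent_id = b.id

Result:
title          | agent 
---------------+-------
Off by one     | Grace 
Broken link    | Grace 
Slow page load | NULL  
Wrong total    | Chris 
Login fails    | Sam   
Null pointer   | Chris 
Missing icon   | NULL  
Export error   | George
Wrong timezone | Sam   


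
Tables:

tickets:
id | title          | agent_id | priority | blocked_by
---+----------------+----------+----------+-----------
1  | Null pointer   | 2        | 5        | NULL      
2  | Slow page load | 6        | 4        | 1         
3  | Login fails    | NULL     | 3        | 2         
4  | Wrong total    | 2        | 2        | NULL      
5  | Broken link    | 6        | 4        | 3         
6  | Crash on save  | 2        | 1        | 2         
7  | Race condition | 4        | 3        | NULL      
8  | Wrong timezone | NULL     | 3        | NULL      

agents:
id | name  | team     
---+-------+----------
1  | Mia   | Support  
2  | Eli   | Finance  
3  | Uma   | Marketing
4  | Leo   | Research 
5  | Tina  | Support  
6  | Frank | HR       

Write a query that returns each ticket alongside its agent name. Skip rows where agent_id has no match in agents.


INNER JOIN keeps only tickets rows whose agent_id matches an id in agents. Walk through each ticket:
  - ticket 1 (Null pointer): agent_id=2 -> matches Eli
  - ticket 2 (Slow page load): agent_id=6 -> matches Frank
  - ticket 3 (Login fails): agent_id=NULL, no match -> dropped
  - ticket 4 (Wrong total): agent_id=2 -> matches Eli
  - ticket 5 (Broken link): agent_id=6 -> matches Frank
  - ticket 6 (Crash on save): agent_id=2 -> matches Eli
  - ticket 7 (Race condition): agent_id=4 -> matches Leo
  - ticket 8 (Wrong timezone): agent_id=NULL, no match -> dropped
So 2 of 8 rows are dropped.

SQL:
SELECT a.title, b.name AS agent
FROM tickets a
INNER JOIN agents b ON a.agent_id = b.id

Result:
title          | agent
---------------+------
Null pointer   | Eli  
Slow page load | Frank
Wrong total    | Eli  
Broken link    | Frank
Crash on save  | Eli  
Race condition | Leo  
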